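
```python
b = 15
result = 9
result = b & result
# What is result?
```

Trace:
`b = 15` → b = 15
`result = 9` → result = 9
`result = b & result` → result = 9
So result = 9

Answer: 9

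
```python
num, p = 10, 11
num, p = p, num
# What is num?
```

Trace:
`num, p = 10, 11` → num = 10; p = 11
`num, p = p, num` → num = 11; p = 10
So num = 11

Answer: 11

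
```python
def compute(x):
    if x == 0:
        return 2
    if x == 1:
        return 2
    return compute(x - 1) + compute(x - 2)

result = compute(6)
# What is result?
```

Build up from base cases: compute(0)=2, compute(1)=2, compute(2)=4, compute(3)=6, compute(4)=10, compute(5)=16, compute(6)=26

Answer: 26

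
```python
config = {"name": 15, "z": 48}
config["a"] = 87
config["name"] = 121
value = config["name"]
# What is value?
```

Trace:
`config = {"name": 15, "z": 48}` → config = {'name': 15, 'z': 48}
`config["a"] = 87` → config = {'name': 15, 'z': 48, 'a': 87}
`config["name"] = 121` → config = {'name': 121, 'z': 48, 'a': 87}
`value = config["name"]` → value = 121
So value = 121

Answer: 121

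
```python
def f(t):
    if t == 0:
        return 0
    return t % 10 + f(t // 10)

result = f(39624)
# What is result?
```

Sum of digits of 39624: 4 + 2 + 6 + 9 + 3 = 24

Answer: 24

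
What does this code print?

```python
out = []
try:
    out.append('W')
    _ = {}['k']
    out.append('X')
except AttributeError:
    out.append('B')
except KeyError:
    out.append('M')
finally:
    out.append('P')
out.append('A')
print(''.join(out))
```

Execution trace: 'W' (try body) → 'M' (except KeyError) → 'P' (finally) → 'A' (after the try/except). Output: WMPA

Answer: WMPA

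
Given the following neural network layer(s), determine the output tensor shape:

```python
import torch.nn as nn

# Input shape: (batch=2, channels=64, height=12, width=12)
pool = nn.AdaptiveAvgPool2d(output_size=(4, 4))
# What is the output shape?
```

Input: (2, 64, 12, 12) -> Output: (2, 64, 4, 4)

Answer: (2, 64, 4, 4)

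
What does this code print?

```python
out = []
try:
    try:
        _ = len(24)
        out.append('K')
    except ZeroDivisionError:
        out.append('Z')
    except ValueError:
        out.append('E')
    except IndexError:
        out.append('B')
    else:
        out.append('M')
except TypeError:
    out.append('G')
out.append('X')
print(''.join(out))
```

Execution trace: 'G' (outer except TypeError) → 'X' (after the try/except). Output: GX

Answer: GX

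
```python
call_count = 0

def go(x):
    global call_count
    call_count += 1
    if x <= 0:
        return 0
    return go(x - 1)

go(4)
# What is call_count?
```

Linear recursion stepping by 1: 5 calls from x=4 down to ≤0.

Answer: 5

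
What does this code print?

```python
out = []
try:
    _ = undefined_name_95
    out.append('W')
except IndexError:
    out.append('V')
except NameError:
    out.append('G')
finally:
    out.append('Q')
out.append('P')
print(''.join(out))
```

Execution trace: 'G' (except NameError) → 'Q' (finally) → 'P' (after the try/except). Output: GQP

Answer: GQP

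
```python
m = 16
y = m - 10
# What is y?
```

Trace:
`m = 16` → m = 16
`y = m - 10` → y = 6
So y = 6

Answer: 6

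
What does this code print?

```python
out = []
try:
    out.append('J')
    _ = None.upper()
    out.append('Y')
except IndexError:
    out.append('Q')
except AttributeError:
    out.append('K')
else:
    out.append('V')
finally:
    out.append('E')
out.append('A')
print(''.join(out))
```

Execution trace: 'J' (try body) → 'K' (except AttributeError) → 'E' (finally) → 'A' (after the try/except). Output: JKEA

Answer: JKEA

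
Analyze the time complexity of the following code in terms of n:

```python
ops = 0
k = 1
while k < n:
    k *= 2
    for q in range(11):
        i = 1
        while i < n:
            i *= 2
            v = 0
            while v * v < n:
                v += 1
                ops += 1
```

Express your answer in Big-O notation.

Each loop level contributes: log n × 1 × log n × √n. Multiplying the contributions gives O(√n log² n).

Answer: O(√n log² n)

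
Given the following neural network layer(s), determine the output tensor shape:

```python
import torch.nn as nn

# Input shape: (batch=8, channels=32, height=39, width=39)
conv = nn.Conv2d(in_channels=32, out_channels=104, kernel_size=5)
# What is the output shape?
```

Input: (8, 32, 39, 39) -> Output: (8, 104, 35, 35)

Answer: (8, 104, 35, 35)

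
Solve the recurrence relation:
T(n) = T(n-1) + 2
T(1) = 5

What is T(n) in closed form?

Unrolling: T(n) = T(1) + 2·(n-1) = 5 + 2(n-1) = 2n + 3.

Answer: T(n) = 2n + 3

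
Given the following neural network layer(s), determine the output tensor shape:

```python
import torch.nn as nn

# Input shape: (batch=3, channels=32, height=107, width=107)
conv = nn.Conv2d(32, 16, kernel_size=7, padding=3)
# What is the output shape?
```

Input: (3, 32, 107, 107) -> Output: (3, 16, 107, 107)

Answer: (3, 16, 107, 107)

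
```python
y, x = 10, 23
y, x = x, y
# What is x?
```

Trace:
`y, x = 10, 23` → y = 10; x = 23
`y, x = x, y` → y = 23; x = 10
So x = 10

Answer: 10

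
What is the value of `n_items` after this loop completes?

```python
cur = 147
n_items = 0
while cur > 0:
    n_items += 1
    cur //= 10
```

Count digits by repeated division by 10
`n_items` takes the values: 0 → 1 → 2 → 3

Answer: 3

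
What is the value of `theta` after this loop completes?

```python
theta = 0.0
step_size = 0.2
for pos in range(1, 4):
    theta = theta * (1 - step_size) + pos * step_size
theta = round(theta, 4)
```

Moving average with lr=0.2
`theta` takes the values: 0.0 → 0.2 → 0.56 → 1.048

Answer: 1.048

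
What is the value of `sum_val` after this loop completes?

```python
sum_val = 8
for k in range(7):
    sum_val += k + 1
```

Start at 8, add 1 to 7 = 36
`sum_val` takes the values: 8 → 9 → 11 → 14 → 18 → 23 → 29 → 36

Answer: 36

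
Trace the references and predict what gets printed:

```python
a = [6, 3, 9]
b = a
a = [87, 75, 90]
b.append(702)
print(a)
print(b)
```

Key concept: rebinding vs mutation: a is rebound to a new list, b still points at the original.
Step by step:
`a = [6, 3, 9]` → a = [6, 3, 9]
`b = a` → b = [6, 3, 9] (same object as a)
`a = [87, 75, 90]` → a = [87, 75, 90]
`b.append(702)` → b = [6, 3, 9, 702]
`print(a)` → prints [87, 75, 90]
`print(b)` → prints [6, 3, 9, 702]

Answer:
[87, 75, 90]
[6, 3, 9, 702]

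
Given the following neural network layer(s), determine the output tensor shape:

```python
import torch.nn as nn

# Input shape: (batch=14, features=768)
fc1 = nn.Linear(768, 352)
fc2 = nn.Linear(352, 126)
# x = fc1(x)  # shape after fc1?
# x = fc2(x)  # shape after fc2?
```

Input: (14, 768) -> after fc1: (14, 352) -> Output: (14, 126)

Answer: (14, 126)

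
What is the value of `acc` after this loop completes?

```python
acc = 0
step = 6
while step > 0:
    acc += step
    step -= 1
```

Sum 6 down to 1
`acc` takes the values: 0 → 6 → 11 → 15 → 18 → 20 → 21

Answer: 21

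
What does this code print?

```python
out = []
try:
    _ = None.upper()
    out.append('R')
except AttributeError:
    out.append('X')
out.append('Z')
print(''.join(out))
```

Execution trace: 'X' (except AttributeError) → 'Z' (after the try/except). Output: XZ

Answer: XZ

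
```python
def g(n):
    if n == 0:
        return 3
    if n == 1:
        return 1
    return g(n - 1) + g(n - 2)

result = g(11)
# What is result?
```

Build up from base cases: g(0)=3, g(1)=1, g(2)=4, g(3)=5, g(4)=9, g(5)=14, g(6)=23, ..., g(11)=254

Answer: 254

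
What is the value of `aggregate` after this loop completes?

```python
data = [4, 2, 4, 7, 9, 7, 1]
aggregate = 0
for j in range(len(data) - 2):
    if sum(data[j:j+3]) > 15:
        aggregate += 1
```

Count windows with sum > 15
`aggregate` takes the values: 0 → 1 → 2 → 3

Answer: 3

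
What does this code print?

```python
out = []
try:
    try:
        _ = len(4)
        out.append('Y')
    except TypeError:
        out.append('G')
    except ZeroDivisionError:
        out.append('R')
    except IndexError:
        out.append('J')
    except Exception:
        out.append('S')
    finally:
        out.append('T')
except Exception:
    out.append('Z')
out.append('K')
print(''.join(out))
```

Execution trace: 'G' (inner except TypeError) → 'T' (inner finally) → 'K' (after the try/except). Output: GTK

Answer: GTK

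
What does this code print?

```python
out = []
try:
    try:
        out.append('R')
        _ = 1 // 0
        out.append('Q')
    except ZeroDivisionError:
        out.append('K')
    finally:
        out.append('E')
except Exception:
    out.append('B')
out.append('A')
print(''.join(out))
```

Execution trace: 'R' (inner try body) → 'K' (inner except ZeroDivisionError) → 'E' (inner finally) → 'A' (after the try/except). Output: RKEA

Answer: RKEA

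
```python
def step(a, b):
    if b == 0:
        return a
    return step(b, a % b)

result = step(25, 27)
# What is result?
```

step(25, 27) -> step(27, 25) -> step(25, 2) -> step(2, 1) -> step(1, 0) -> 1

Answer: 1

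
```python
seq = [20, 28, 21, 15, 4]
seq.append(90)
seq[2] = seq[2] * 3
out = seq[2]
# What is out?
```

Trace:
`seq = [20, 28, 21, 15, 4]` → seq = [20, 28, 21, 15, 4]
`seq.append(90)` → seq = [20, 28, 21, 15, 4, 90]
`seq[2] = seq[2] * 3` → seq = [20, 28, 63, 15, 4, 90]
`out = seq[2]` → out = 63
So out = 63

Answer: 63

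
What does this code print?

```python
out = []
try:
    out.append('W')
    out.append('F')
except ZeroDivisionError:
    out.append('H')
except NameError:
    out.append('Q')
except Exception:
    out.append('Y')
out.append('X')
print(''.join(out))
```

Execution trace: 'W' (try body) → 'F' (try body, no exception) → 'X' (after the try/except). Output: WFX

Answer: WFX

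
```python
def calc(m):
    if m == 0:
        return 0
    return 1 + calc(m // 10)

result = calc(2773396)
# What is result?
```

Count of digits of 2773396: 7

Answer: 7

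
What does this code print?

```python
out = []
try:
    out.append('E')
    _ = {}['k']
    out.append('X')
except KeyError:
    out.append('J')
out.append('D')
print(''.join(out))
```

Execution trace: 'E' (try body) → 'J' (except KeyError) → 'D' (after the try/except). Output: EJD

Answer: EJD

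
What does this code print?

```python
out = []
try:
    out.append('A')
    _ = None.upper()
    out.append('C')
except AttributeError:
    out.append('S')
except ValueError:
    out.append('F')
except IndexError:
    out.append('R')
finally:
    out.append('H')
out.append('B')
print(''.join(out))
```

Execution trace: 'A' (try body) → 'S' (except AttributeError) → 'H' (finally) → 'B' (after the try/except). Output: ASHB

Answer: ASHB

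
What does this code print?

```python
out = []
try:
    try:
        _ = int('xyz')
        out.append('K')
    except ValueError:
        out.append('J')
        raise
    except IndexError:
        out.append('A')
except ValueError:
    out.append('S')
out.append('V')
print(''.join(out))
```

Execution trace: 'J' (inner except ValueError) → 'S' (outer except ValueError) → 'V' (after the try/except). Output: JSV

Answer: JSV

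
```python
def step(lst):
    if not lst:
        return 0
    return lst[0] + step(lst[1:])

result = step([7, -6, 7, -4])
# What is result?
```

7 + (-6) + 7 + (-4) + 0 = 4

Answer: 4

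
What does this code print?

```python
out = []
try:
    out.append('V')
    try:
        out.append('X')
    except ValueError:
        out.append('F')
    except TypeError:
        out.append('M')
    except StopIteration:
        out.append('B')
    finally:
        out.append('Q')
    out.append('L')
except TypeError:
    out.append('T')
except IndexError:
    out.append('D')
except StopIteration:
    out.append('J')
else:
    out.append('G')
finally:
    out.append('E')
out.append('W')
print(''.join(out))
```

Execution trace: 'V' (try body) → 'X' (inner try body, no exception) → 'Q' (inner finally) → 'L' (try body, no exception) → 'G' (else) → 'E' (finally) → 'W' (after the try/except). Output: VXQLGEW

Answer: VXQLGEW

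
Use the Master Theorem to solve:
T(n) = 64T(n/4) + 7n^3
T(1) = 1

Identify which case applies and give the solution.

a=64, b=4, f(n)=7n^3. log_4(64) = 3. Since c=3 = 3, Case 2 applies: T(n) = Θ(n^log_b(a) · log n) = O(n^3 log n).

Answer: O(n^3 log n) - Case 2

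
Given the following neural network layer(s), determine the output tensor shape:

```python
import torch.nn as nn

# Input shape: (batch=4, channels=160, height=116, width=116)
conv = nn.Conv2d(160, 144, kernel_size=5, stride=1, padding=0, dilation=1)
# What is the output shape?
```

Input: (4, 160, 116, 116) -> Output: (4, 144, 112, 112)

Answer: (4, 144, 112, 112)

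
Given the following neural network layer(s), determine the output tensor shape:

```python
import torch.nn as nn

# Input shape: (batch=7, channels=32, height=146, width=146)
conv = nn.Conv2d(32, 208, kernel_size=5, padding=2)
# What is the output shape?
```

Input: (7, 32, 146, 146) -> Output: (7, 208, 146, 146)

Answer: (7, 208, 146, 146)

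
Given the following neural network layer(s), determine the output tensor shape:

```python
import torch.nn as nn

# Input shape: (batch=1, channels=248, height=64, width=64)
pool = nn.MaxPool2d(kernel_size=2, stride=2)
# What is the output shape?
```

Input: (1, 248, 64, 64) -> Output: (1, 248, 32, 32)

Answer: (1, 248, 32, 32)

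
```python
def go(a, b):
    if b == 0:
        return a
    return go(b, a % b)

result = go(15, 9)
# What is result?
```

go(15, 9) -> go(9, 6) -> go(6, 3) -> go(3, 0) -> 3

Answer: 3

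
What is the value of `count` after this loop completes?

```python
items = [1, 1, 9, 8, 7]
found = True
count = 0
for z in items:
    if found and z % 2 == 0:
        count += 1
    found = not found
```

Count even values at even positions
`count` takes the values: 0

Answer: 0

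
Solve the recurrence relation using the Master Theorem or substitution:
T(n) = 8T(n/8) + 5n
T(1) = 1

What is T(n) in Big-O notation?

By Master Theorem: a=8, b=8, f(n)=5n. Since log_8(8) = 1 and f(n) = Θ(n^1), Case 2 applies. T(n) = O(n log n).

Answer: O(n log n)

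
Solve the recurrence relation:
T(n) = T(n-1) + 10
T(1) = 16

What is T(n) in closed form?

Unrolling: T(n) = T(1) + 10·(n-1) = 16 + 10(n-1) = 10n + 6.

Answer: T(n) = 10n + 6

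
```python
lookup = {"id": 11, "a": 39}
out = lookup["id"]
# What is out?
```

Trace:
`lookup = {"id": 11, "a": 39}` → lookup = {'id': 11, 'a': 39}
`out = lookup["id"]` → out = 11
So out = 11

Answer: 11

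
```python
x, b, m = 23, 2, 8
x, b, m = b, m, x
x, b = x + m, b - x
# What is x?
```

Trace:
`x, b, m = 23, 2, 8` → x = 23; b = 2; m = 8
`x, b, m = b, m, x` → x = 2; b = 8; m = 23
`x, b = x + m, b - x` → x = 25; b = 6
So x = 25

Answer: 25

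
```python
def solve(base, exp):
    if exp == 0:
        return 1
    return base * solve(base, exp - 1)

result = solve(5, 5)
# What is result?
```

solve(5, 5) = 5 * 5 * 5 * 5 * 5 = 3125

Answer: 3125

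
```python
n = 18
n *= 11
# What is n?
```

Trace:
`n = 18` → n = 18
`n *= 11` → n = 198
So n = 198

Answer: 198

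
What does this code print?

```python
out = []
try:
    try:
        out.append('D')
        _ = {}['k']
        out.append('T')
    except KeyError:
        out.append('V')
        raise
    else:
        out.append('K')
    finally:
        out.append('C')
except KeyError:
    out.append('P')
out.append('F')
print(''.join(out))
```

Execution trace: 'D' (inner try body) → 'V' (inner except KeyError) → 'C' (inner finally) → 'P' (outer except KeyError) → 'F' (after the try/except). Output: DVCPF

Answer: DVCPF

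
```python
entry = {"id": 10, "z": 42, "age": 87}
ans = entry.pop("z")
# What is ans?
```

Trace:
`entry = {"id": 10, "z": 42, "age": 87}` → entry = {'id': 10, 'z': 42, 'age': 87}
`ans = entry.pop("z")` → entry = {'id': 10, 'age': 87}; ans = 42
So ans = 42

Answer: 42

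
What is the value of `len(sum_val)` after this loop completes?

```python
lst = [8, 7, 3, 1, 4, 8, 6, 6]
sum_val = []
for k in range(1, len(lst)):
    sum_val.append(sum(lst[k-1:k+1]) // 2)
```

Number of 2-element averages
`sum_val` takes the values: [] → [7] → [7, 5] → [7, 5, 2] → [7, 5, 2, 2] → [7, 5, 2, 2, 6] → [7, 5, 2, 2, 6, 7] → [7, 5, 2, 2, 6, 7, 6]
So `len(sum_val)` = 7

Answer: 7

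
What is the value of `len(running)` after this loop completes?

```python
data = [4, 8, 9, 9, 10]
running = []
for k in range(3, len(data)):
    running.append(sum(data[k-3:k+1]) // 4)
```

Number of 4-element averages
`running` takes the values: [] → [7] → [7, 9]
So `len(running)` = 2

Answer: 2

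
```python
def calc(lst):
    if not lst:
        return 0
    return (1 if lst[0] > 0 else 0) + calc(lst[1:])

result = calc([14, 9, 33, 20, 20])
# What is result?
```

Count of positive elements in [14, 9, 33, 20, 20] = 5

Answer: 5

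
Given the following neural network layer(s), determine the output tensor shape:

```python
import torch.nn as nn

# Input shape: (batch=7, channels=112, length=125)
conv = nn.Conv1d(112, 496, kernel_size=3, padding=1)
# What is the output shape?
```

Input: (7, 112, 125) -> Output: (7, 496, 125)

Answer: (7, 496, 125)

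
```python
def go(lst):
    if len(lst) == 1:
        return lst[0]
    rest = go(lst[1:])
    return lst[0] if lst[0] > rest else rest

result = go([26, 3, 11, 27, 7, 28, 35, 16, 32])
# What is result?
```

Recursive max over [26, 3, 11, 27, 7, 28, 35, 16, 32] = 35

Answer: 35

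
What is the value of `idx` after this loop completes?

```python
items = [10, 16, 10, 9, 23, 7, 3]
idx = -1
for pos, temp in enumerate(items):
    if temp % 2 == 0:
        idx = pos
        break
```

First even number index in [10, 16, 10, 9, 23, 7, 3]
`idx` takes the values: -1 → 0

Answer: 0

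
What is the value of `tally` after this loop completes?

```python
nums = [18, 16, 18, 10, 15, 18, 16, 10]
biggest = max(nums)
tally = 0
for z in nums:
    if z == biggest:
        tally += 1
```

Count of max value 18 in [18, 16, 18, 10, 15, 18, 16, 10]
`tally` takes the values: 0 → 1 → 2 → 3

Answer: 3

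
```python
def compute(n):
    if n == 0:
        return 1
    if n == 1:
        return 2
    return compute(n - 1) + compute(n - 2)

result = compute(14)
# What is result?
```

Build up from base cases: compute(0)=1, compute(1)=2, compute(2)=3, compute(3)=5, compute(4)=8, compute(5)=13, compute(6)=21, ..., compute(14)=987

Answer: 987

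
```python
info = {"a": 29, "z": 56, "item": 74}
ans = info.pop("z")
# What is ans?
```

Trace:
`info = {"a": 29, "z": 56, "item": 74}` → info = {'a': 29, 'z': 56, 'item': 74}
`ans = info.pop("z")` → info = {'a': 29, 'item': 74}; ans = 56
So ans = 56

Answer: 56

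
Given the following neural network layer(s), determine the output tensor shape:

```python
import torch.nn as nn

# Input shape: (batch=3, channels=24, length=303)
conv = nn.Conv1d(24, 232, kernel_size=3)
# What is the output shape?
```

Input: (3, 24, 303) -> Output: (3, 232, 301)

Answer: (3, 232, 301)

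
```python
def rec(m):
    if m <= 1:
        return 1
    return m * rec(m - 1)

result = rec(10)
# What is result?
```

rec(10) = 10 * 9 * 8 * 7 * 6 * 5 * 4 * 3 * 2 * 1 = 3628800

Answer: 3628800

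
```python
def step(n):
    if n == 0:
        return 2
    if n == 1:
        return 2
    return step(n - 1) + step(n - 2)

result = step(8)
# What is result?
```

Build up from base cases: step(0)=2, step(1)=2, step(2)=4, step(3)=6, step(4)=10, step(5)=16, step(6)=26, ..., step(8)=68

Answer: 68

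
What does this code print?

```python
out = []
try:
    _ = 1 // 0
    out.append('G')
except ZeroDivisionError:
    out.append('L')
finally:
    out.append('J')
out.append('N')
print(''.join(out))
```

Execution trace: 'L' (except ZeroDivisionError) → 'J' (finally) → 'N' (after the try/except). Output: LJN

Answer: LJN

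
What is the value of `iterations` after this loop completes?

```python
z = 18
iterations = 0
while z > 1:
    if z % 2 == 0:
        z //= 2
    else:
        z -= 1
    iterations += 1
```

Steps to reduce 18 to 1
`iterations` takes the values: 0 → 1 → 2 → 3 → 4 → 5

Answer: 5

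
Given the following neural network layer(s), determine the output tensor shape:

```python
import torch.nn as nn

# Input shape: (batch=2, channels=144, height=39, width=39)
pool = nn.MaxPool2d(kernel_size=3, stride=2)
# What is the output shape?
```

Input: (2, 144, 39, 39) -> Output: (2, 144, 19, 19)

Answer: (2, 144, 19, 19)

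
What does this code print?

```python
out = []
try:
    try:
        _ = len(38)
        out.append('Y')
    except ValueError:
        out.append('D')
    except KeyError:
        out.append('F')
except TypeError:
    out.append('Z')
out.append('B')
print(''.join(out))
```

Execution trace: 'Z' (outer except TypeError) → 'B' (after the try/except). Output: ZB

Answer: ZB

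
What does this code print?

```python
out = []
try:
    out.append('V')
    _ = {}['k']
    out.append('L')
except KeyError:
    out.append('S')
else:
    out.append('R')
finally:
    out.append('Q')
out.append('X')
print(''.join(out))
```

Execution trace: 'V' (try body) → 'S' (except KeyError) → 'Q' (finally) → 'X' (after the try/except). Output: VSQX

Answer: VSQX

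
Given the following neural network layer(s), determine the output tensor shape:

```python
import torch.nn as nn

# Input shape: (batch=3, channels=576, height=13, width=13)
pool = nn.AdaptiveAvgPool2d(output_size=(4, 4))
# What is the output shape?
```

Input: (3, 576, 13, 13) -> Output: (3, 576, 4, 4)

Answer: (3, 576, 4, 4)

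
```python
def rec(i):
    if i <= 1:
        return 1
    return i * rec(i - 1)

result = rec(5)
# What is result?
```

rec(5) = 5 * 4 * 3 * 2 * 1 = 120

Answer: 120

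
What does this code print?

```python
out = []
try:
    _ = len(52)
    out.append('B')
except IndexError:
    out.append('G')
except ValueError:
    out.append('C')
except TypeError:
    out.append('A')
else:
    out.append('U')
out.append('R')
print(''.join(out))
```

Execution trace: 'A' (except TypeError) → 'R' (after the try/except). Output: AR

Answer: AR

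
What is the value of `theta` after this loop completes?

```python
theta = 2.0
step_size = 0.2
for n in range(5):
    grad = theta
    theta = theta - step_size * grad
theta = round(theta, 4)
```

Gradient descent: w = 2.0 * (1 - 0.2)^5
`theta` takes the values: 2.0 → 1.6 → 1.28 → 1.024 → 0.8192 → 0.65536 → 0.6554

Answer: 0.6554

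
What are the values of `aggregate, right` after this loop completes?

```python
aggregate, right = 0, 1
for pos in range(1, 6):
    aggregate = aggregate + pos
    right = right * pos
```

Sum and factorial of 1 to 5
`aggregate, right` takes the values: (0, 1) → (1, 1) → (3, 1) → (3, 2) → (6, 2) → (6, 6) → (10, 6) → (10, 24) → (15, 24) → (15, 120)

Answer: 15, 120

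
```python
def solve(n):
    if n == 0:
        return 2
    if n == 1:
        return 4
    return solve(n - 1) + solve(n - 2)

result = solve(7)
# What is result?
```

Build up from base cases: solve(0)=2, solve(1)=4, solve(2)=6, solve(3)=10, solve(4)=16, solve(5)=26, solve(6)=42, ..., solve(7)=68

Answer: 68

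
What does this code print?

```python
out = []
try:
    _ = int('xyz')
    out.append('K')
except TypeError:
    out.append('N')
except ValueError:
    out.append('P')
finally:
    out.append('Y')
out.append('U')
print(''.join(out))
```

Execution trace: 'P' (except ValueError) → 'Y' (finally) → 'U' (after the try/except). Output: PYU

Answer: PYU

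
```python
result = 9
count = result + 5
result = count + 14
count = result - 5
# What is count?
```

Trace:
`result = 9` → result = 9
`count = result + 5` → count = 14
`result = count + 14` → result = 28
`count = result - 5` → count = 23
So count = 23

Answer: 23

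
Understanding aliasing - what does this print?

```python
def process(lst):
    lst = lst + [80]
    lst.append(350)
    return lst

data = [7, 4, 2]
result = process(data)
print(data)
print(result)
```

Key concept: rebinding parameter vs mutation.
Step by step:
`data = [7, 4, 2]` → data = [7, 4, 2]
`result = process(data)` → result = [7, 4, 2, 80, 350]
`print(data)` → prints [7, 4, 2]
`print(result)` → prints [7, 4, 2, 80, 350]

Answer:
[7, 4, 2]
[7, 4, 2, 80, 350]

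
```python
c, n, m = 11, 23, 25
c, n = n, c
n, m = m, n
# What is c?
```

Trace:
`c, n, m = 11, 23, 25` → c = 11; n = 23; m = 25
`c, n = n, c` → c = 23; n = 11
`n, m = m, n` → n = 25; m = 11
So c = 23

Answer: 23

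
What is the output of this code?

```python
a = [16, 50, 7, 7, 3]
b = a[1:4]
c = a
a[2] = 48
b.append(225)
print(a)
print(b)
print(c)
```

Key concept: slice vs alias.
Step by step:
`a = [16, 50, 7, 7, 3]` → a = [16, 50, 7, 7, 3]
`b = a[1:4]` → b = [50, 7, 7]
`c = a` → c = [16, 50, 7, 7, 3] (same object as a)
`a[2] = 48` → a = [16, 50, 48, 7, 3] (same object as c); c = [16, 50, 48, 7, 3] (same object as a)
`b.append(225)` → b = [50, 7, 7, 225]
`print(a)` → prints [16, 50, 48, 7, 3]
`print(b)` → prints [50, 7, 7, 225]
`print(c)` → prints [16, 50, 48, 7, 3]

Answer:
[16, 50, 48, 7, 3]
[50, 7, 7, 225]
[16, 50, 48, 7, 3]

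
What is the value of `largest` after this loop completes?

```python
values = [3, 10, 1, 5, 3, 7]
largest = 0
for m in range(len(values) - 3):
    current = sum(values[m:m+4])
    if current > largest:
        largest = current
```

Max sum of 4-element window in [3, 10, 1, 5, 3, 7]
`largest` takes the values: 0 → 19

Answer: 19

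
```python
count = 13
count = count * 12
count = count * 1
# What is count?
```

Trace:
`count = 13` → count = 13
`count = count * 12` → count = 156
`count = count * 1` → count = 156
So count = 156

Answer: 156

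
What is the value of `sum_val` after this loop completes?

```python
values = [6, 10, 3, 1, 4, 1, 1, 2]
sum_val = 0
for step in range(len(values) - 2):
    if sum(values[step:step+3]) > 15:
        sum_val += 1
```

Count windows with sum > 15
`sum_val` takes the values: 0 → 1

Answer: 1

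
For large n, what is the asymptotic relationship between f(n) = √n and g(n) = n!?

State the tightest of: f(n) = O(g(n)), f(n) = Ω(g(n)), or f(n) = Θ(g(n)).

√n vs n!: f(n) = O(g(n)) but not Ω(g(n)) — n! grows strictly faster than √n.

Answer: f(n) = O(g(n)) but not Ω(g(n)) — n! grows strictly faster than √n.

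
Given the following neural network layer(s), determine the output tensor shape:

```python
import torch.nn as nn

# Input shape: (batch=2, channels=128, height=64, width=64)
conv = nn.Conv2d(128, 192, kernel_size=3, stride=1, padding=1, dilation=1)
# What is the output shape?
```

Input: (2, 128, 64, 64) -> Output: (2, 192, 64, 64)

Answer: (2, 192, 64, 64)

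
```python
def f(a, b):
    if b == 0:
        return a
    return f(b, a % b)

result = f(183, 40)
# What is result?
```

f(183, 40) -> f(40, 23) -> f(23, 17) -> f(17, 6) -> f(6, 5) -> f(5, 1) -> f(1, 0) -> 1

Answer: 1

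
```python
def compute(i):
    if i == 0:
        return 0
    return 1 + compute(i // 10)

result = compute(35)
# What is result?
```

Count of digits of 35: 2

Answer: 2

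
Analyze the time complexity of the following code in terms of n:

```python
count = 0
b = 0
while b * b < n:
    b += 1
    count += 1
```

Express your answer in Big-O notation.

Each loop level contributes: √n. Multiplying the contributions gives O(√n).

Answer: O(√n)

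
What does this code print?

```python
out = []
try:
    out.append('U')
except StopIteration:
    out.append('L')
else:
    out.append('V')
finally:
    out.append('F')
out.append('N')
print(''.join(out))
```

Execution trace: 'U' (try body, no exception) → 'V' (else) → 'F' (finally) → 'N' (after the try/except). Output: UVFN

Answer: UVFN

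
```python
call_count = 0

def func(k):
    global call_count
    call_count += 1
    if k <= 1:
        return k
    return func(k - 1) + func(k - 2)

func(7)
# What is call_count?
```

Calls(k) = 1 + Calls(k-1) + Calls(k-2); Calls(0)=Calls(1)=1. For k=7 this gives 41.

Answer: 41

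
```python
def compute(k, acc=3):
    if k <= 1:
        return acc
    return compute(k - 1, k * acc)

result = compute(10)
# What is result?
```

Accumulator trace (n, acc): (10, 3) -> (9, 30) -> (8, 270) -> (7, 2160) -> (6, 15120) -> (5, 90720) -> (4, 453600) -> (3, 1814400) -> (2, 5443200) -> (1, 10886400) -> return 10886400

Answer: 10886400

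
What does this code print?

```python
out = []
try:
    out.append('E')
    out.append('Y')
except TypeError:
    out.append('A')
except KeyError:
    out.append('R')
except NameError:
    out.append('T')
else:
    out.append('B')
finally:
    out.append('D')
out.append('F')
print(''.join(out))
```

Execution trace: 'E' (try body) → 'Y' (try body, no exception) → 'B' (else) → 'D' (finally) → 'F' (after the try/except). Output: EYBDF

Answer: EYBDF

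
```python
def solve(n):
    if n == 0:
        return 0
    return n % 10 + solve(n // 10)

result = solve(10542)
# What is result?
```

Sum of digits of 10542: 2 + 4 + 5 + 0 + 1 = 12

Answer: 12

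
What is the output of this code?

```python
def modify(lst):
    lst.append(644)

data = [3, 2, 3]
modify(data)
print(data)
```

Key concept: function modifies passed list.
Step by step:
`data = [3, 2, 3]` → data = [3, 2, 3]
`modify(data)` → data = [3, 2, 3, 644]
`print(data)` → prints [3, 2, 3, 644]

Answer: [3, 2, 3, 644]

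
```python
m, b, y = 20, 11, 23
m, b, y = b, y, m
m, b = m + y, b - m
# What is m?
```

Trace:
`m, b, y = 20, 11, 23` → m = 20; b = 11; y = 23
`m, b, y = b, y, m` → m = 11; b = 23; y = 20
`m, b = m + y, b - m` → m = 31; b = 12
So m = 31

Answer: 31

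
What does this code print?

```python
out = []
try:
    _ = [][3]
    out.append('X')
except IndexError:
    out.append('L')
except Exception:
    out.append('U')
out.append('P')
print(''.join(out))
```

Execution trace: 'L' (except IndexError) → 'P' (after the try/except). Output: LP

Answer: LP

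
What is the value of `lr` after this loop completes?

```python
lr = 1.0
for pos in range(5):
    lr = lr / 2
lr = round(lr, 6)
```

Halving LR 5 times: 1 / 2^5
`lr` takes the values: 1.0 → 0.5 → 0.25 → 0.125 → 0.0625 → 0.03125

Answer: 0.03125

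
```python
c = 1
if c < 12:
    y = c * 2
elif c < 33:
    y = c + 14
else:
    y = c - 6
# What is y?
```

Trace:
`c = 1` → c = 1
`if c < 12: ...` → c < 12 is True → y = 2
So y = 2

Answer: 2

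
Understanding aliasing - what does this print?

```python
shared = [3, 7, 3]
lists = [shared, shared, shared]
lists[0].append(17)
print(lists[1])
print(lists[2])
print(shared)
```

Key concept: list of same reference.
Step by step:
`shared = [3, 7, 3]` → shared = [3, 7, 3]
`lists = [shared, shared, shared]` → lists = [[3, 7, 3], [3, 7, 3], [3, 7, 3]]
`lists[0].append(17)` → shared = [3, 7, 3, 17]; lists = [[3, 7, 3, 17], [3, 7, 3, 17], [3, 7, 3, 17]]
`print(lists[1])` → prints [3, 7, 3, 17]
`print(lists[2])` → prints [3, 7, 3, 17]
`print(shared)` → prints [3, 7, 3, 17]

Answer:
[3, 7, 3, 17]
[3, 7, 3, 17]
[3, 7, 3, 17]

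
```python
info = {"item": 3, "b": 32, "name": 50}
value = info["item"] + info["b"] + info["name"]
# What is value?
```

Trace:
`info = {"item": 3, "b": 32, "name": 50}` → info = {'item': 3, 'b': 32, 'name': 50}
`value = info["item"] + info["b"] + info["name"]` → value = 85
So value = 85

Answer: 85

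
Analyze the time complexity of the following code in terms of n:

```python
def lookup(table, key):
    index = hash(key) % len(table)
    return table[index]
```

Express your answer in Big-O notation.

This is Hash table lookup (average case). Time complexity: O(1).

Answer: O(1)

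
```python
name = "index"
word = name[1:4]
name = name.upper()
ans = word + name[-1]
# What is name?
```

Trace:
`name = "index"` → name = 'index'
`word = name[1:4]` → word = 'nde'
`name = name.upper()` → name = 'INDEX'
`ans = word + name[-1]` → ans = 'ndeX'
So name = 'INDEX'

Answer: 'INDEX'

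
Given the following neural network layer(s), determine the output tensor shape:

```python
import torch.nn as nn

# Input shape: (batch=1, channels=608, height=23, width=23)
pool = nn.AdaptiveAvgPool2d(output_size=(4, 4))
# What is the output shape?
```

Input: (1, 608, 23, 23) -> Output: (1, 608, 4, 4)

Answer: (1, 608, 4, 4)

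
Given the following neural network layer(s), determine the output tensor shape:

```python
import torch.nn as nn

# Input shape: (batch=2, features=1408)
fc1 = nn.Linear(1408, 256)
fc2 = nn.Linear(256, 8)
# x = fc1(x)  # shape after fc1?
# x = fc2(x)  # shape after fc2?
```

Input: (2, 1408) -> after fc1: (2, 256) -> Output: (2, 8)

Answer: (2, 8)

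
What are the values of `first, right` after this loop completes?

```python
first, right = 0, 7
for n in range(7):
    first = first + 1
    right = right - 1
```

first goes 0→7, right goes 7→0
`first, right` takes the values: (0, 7) → (1, 7) → (1, 6) → (2, 6) → (2, 5) → (3, 5) → (3, 4) → (4, 4) → (4, 3) → (5, 3) → (5, 2) → (6, 2) → (6, 1) → (7, 1) → (7, 0)

Answer: 7, 0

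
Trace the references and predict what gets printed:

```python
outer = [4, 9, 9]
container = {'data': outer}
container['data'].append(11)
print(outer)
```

Key concept: dict holds reference to list.
Step by step:
`outer = [4, 9, 9]` → outer = [4, 9, 9]
`container = {'data': outer}` → container = {'data': [4, 9, 9]}
`container['data'].append(11)` → outer = [4, 9, 9, 11]; container = {'data': [4, 9, 9, 11]}
`print(outer)` → prints [4, 9, 9, 11]

Answer: [4, 9, 9, 11]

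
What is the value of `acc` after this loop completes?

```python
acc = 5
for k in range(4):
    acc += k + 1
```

Start at 5, add 1 to 4 = 15
`acc` takes the values: 5 → 6 → 8 → 11 → 15

Answer: 15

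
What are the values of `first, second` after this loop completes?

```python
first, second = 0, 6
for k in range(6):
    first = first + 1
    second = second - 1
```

first goes 0→6, second goes 6→0
`first, second` takes the values: (0, 6) → (1, 6) → (1, 5) → (2, 5) → (2, 4) → (3, 4) → (3, 3) → (4, 3) → (4, 2) → (5, 2) → (5, 1) → (6, 1) → (6, 0)

Answer: 6, 0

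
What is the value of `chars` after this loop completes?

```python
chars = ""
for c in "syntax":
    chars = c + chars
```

Reverse 'syntax'
`chars` takes the values: "" → "s" → "ys" → "nys" → "tnys" → "atnys" → "xatnys"

Answer: "xatnys"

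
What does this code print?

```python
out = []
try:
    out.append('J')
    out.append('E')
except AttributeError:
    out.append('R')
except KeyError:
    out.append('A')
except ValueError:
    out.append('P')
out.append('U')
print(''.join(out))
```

Execution trace: 'J' (try body) → 'E' (try body, no exception) → 'U' (after the try/except). Output: JEU

Answer: JEU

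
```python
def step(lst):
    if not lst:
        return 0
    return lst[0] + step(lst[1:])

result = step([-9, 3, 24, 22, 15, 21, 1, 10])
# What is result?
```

(-9) + 3 + 24 + 22 + 15 + 21 + 1 + 10 + 0 = 87

Answer: 87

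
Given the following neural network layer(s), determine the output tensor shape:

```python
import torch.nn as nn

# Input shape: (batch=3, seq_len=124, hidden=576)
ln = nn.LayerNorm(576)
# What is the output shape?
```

Input: (3, 124, 576) -> Output: (3, 124, 576)

Answer: (3, 124, 576)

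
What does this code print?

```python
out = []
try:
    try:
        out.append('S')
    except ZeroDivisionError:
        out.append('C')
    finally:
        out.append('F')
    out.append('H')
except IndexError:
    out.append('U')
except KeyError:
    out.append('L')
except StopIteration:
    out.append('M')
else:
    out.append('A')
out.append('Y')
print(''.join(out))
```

Execution trace: 'S' (inner try body, no exception) → 'F' (inner finally) → 'H' (try body, no exception) → 'A' (else) → 'Y' (after the try/except). Output: SFHAY

Answer: SFHAY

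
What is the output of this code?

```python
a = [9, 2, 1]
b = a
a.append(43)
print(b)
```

Key concept: basic list aliasing.
Step by step:
`a = [9, 2, 1]` → a = [9, 2, 1]
`b = a` → b = [9, 2, 1] (same object as a)
`a.append(43)` → a = [9, 2, 1, 43] (same object as b); b = [9, 2, 1, 43] (same object as a)
`print(b)` → prints [9, 2, 1, 43]

Answer: [9, 2, 1, 43]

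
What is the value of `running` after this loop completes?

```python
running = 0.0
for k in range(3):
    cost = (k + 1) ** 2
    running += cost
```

Sum of squared losses 1² + 2² + ... + 3²
`running` takes the values: 0.0 → 1.0 → 5.0 → 14.0

Answer: 14.0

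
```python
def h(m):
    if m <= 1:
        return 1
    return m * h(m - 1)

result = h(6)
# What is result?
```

h(6) = 6 * 5 * 4 * 3 * 2 * 1 = 720

Answer: 720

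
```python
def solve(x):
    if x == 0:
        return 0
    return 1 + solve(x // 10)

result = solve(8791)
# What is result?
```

Count of digits of 8791: 4

Answer: 4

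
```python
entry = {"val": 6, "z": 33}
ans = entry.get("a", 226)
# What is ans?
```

Trace:
`entry = {"val": 6, "z": 33}` → entry = {'val': 6, 'z': 33}
`ans = entry.get("a", 226)` → ans = 226
So ans = 226

Answer: 226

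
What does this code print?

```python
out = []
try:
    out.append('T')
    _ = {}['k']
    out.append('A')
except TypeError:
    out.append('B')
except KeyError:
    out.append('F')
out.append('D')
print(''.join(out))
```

Execution trace: 'T' (try body) → 'F' (except KeyError) → 'D' (after the try/except). Output: TFD

Answer: TFD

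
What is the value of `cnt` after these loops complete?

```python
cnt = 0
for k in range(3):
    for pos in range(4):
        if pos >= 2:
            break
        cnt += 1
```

Inner breaks at 2, outer runs 3 times
`cnt` takes the values: 0 → 1 → 2 → 3 → 4 → 5 → 6

Answer: 6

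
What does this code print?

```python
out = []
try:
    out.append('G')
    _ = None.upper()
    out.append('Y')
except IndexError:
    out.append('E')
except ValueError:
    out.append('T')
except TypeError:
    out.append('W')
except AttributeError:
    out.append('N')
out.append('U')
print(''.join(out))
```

Execution trace: 'G' (try body) → 'N' (except AttributeError) → 'U' (after the try/except). Output: GNU

Answer: GNU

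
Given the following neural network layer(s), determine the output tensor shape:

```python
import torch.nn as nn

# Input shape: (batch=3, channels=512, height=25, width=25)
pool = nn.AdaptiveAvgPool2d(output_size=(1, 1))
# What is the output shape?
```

Input: (3, 512, 25, 25) -> Output: (3, 512, 1, 1)

Answer: (3, 512, 1, 1)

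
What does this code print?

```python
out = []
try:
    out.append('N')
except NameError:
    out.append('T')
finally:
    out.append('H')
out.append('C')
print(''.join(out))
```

Execution trace: 'N' (try body, no exception) → 'H' (finally) → 'C' (after the try/except). Output: NHC

Answer: NHC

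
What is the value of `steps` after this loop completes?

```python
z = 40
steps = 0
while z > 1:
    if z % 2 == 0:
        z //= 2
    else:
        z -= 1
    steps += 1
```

Steps to reduce 40 to 1
`steps` takes the values: 0 → 1 → 2 → 3 → 4 → 5 → 6

Answer: 6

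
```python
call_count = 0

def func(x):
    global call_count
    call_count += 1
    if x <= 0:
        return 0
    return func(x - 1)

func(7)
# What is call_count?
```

Linear recursion stepping by 1: 8 calls from x=7 down to ≤0.

Answer: 8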